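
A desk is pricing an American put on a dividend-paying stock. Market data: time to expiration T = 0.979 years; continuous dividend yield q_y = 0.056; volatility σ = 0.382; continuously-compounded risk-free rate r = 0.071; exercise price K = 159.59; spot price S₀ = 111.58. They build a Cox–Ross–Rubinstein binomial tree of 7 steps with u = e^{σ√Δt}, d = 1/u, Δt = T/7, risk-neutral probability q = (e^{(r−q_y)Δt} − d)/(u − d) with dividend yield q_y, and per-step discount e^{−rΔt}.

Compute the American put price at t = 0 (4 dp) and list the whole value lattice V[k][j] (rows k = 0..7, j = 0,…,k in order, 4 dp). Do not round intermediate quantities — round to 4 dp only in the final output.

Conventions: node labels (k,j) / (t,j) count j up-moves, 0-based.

price = 50.2354
tree:
50.2354
62.8639 37.1529
75.7404 49.2305 24.4105
86.9027 62.8639 35.0010 13.0644
96.5791 75.7404 48.1359 21.0289 4.4196
104.9673 86.9027 62.8639 32.6571 8.4487 0.0000
112.2388 96.5791 75.7404 48.0100 16.1510 0.0000 0.0000
118.5424 104.9673 86.9027 62.8639 30.8751 0.0000 0.0000 0.0000

params: Δt=0.13986 u=1.15357 d=0.86688 q=0.47167 e^(-rΔt)=0.99012
t_7 payoffs: 118.5424 104.9673 86.9027 62.8639 30.8751 0.0000 0.0000 0.0000
k=6: node(6,0) S=47.3512 payoff=112.2388 vs cont=111.0314 → 112.2388 [stop]  node(6,1) S=63.0109 payoff=96.5791 vs cont=95.4938 → 96.5791 [stop]  node(6,2) S=83.8496 payoff=75.7404 vs cont=74.8177 → 75.7404 [stop]  node(6,3) S=111.5800 payoff=48.0100 vs cont=47.3036 → 48.0100 [stop]  node(6,4) S=148.4812 payoff=11.1088 vs cont=16.1510 → 16.1510 [wait]  node(6,5) S=197.5863 payoff=0.0000 vs cont=0.0000 → 0.0000 [wait]  node(6,6) S=262.9311 payoff=0.0000 vs cont=0.0000 → 0.0000 [wait]
k=5: node(5,0) S=54.6227 payoff=104.9673 vs cont=103.8165 → 104.9673 [stop]  node(5,1) S=72.6873 payoff=86.9027 vs cont=85.8929 → 86.9027 [stop]  node(5,2) S=96.7261 payoff=62.8639 vs cont=62.0416 → 62.8639 [stop]  node(5,3) S=128.7149 payoff=30.8751 vs cont=32.6571 → 32.6571 [wait]  node(5,4) S=171.2830 payoff=0.0000 vs cont=8.4487 → 8.4487 [wait]  node(5,5) S=227.9289 payoff=0.0000 vs cont=0.0000 → 0.0000 [wait]
k=4: node(4,0) S=63.0109 payoff=96.5791 vs cont=95.4938 → 96.5791 [stop]  node(4,1) S=83.8496 payoff=75.7404 vs cont=74.8177 → 75.7404 [stop]  node(4,2) S=111.5800 payoff=48.0100 vs cont=48.1359 → 48.1359 [wait]  node(4,3) S=148.4812 payoff=11.1088 vs cont=21.0289 → 21.0289 [wait]  node(4,4) S=197.5863 payoff=0.0000 vs cont=4.4196 → 4.4196 [wait]
k=3: node(3,0) S=72.6873 payoff=86.9027 vs cont=85.8929 → 86.9027 [stop]  node(3,1) S=96.7261 payoff=62.8639 vs cont=62.1004 → 62.8639 [stop]  node(3,2) S=128.7149 payoff=30.8751 vs cont=35.0010 → 35.0010 [wait]  node(3,3) S=171.2830 payoff=0.0000 vs cont=13.0644 → 13.0644 [wait]
k=2: node(2,0) S=83.8496 payoff=75.7404 vs cont=74.8177 → 75.7404 [stop]  node(2,1) S=111.5800 payoff=48.0100 vs cont=49.2305 → 49.2305 [wait]  node(2,2) S=148.4812 payoff=11.1088 vs cont=24.4105 → 24.4105 [wait]
k=1: node(1,0) S=96.7261 payoff=62.8639 vs cont=62.6116 → 62.8639 [stop]  node(1,1) S=128.7149 payoff=30.8751 vs cont=37.1529 → 37.1529 [wait]
k=0: node(0,0) S=111.5800 payoff=48.0100 vs cont=50.2354 → 50.2354 [wait]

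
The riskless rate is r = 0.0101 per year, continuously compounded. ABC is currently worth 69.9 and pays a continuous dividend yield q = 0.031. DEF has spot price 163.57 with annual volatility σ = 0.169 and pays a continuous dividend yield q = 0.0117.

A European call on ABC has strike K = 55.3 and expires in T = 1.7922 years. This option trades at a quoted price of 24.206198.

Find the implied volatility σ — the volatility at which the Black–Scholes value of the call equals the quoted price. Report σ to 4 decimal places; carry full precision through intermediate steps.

sigma = 0.5645

At σ = 0.5645 the Black–Scholes value reproduces the quote:
σ√T = 0.5645·√1.7922 = 0.755714
d₁ = (ln(S/K) + (r−q+σ²/2)T) / (σ√T) = (ln(69.9/55.3) + (0.0101−0.031+0.5645²/2)·1.7922) / 0.755714 = (0.234293 + 0.248094) / 0.755714 = 0.638320
d₂ = d₁ − σ√T = 0.638320 − 0.755714 = -0.117393
e^{−rT} = 0.982062
e^{−qT} = 0.945957
N(d₁) = 0.738367,  N(d₂) = 0.453274
V = S·e^{−qT}·N(d₁) − K·e^{−rT}·N(d₂) = 48.822617 − 24.616419 = 24.206198 (the observed quote) — the price is monotone increasing in volatility, hence this σ is the only solution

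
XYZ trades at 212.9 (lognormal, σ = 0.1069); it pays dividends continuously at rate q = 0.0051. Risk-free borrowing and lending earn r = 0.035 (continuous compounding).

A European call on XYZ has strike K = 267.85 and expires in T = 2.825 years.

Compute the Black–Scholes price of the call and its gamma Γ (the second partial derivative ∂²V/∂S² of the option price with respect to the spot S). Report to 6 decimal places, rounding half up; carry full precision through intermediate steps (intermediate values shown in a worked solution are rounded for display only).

price = 4.795718
Γ = 0.007944

σ√T = 0.1069·√2.825 = 0.179675
d₁ = (ln(S/K) + (r−q+σ²/2)T) / (σ√T) = (ln(212.9/267.85) + (0.035−0.0051+0.1069²/2)·2.825) / 0.179675 = (-0.229605 + 0.100609) / 0.179675 = -0.717939
d₂ = d₁ − σ√T = -0.717939 − 0.179675 = -0.897614
e^{−rT} = 0.905856
e^{−qT} = 0.985696
N(d₁) = 0.236397,  N(d₂) = 0.184696
Call price V = S·e^{−qT}·N(d₁) − K·e^{−rT}·N(d₂) = 49.609073 − 44.813355 = 4.795718
φ(d₁) = (1/√(2π))·e^{−d₁²/2} = 0.308308
Γ = e^{−qT}·φ(d₁) / (S·σ·√T) = 0.007944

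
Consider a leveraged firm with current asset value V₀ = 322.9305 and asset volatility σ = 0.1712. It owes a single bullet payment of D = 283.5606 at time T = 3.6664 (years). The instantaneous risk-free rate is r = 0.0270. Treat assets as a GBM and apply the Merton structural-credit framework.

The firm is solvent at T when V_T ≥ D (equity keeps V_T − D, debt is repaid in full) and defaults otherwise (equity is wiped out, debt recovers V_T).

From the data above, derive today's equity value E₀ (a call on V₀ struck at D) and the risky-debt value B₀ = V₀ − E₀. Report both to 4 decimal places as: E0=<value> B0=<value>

Equity is a call on the firm's assets struck at D = 283.5606:
d₁ = [ln(V₀/D) + (r + σ²/2)T] / (σ√T)
   = [ln(322.9305/283.5606) + (0.0270 + 0.5·0.1712²)·3.6664] / (0.1712·√3.6664)
   = [0.130011 + 0.152723] / 0.327811 = 0.862491
d₂ = d₁ − σ√T = 0.862491 − 0.327811 = 0.534680
N(d₁) = 0.805791,  N(d₂) = 0.703564,  e^(−rT) = 0.905749
E₀ = V₀·N(d₁) − D·e^(−rT)·N(d₂)
   = 322.9305·0.805791 − 283.5606·0.905749·0.703564 = 79.514776
B₀ = V₀ − E₀ = 322.9305 − 79.514776 = 243.415724

E0=79.5148 B0=243.4157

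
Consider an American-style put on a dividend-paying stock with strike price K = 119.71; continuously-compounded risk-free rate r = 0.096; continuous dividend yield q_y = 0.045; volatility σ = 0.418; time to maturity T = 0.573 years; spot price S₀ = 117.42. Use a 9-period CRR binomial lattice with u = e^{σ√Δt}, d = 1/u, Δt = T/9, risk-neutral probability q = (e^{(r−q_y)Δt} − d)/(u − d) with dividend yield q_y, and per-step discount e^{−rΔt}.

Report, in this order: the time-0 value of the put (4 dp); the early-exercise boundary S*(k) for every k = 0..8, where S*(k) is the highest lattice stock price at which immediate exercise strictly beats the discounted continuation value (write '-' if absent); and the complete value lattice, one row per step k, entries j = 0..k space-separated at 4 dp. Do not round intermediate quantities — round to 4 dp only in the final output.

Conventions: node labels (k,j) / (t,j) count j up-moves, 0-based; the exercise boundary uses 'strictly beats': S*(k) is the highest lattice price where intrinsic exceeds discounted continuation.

Δt=0.06367  u=1.11123  d=0.89990  q=0.48905  discount=0.99391
step 9 (expiry): payoffs max(K−S,0) = 74.2642 63.5917 50.4129 34.1391 14.0437 0.0000 0.0000 0.0000 0.0000 0.0000
step 8: (k=8,j=0): S=50.5009, K−S=69.2091, hold=68.6242 ⇒ V=69.2091 exercise | (k=8,j=1): S=62.3605, K−S=57.3495, hold=56.7985 ⇒ V=57.3495 exercise | (k=8,j=2): S=77.0053, K−S=42.7047, hold=42.1956 ⇒ V=42.7047 exercise | (k=8,j=3): S=95.0892, K−S=24.6208, hold=24.1634 ⇒ V=24.6208 exercise | (k=8,j=4): S=117.4200, K−S=2.2900, hold=7.1319 ⇒ V=7.1319 continue | (k=8,j=5): S=144.9949, K−S=0.0000, hold=0.0000 ⇒ V=0.0000 continue | (k=8,j=6): S=179.0456, K−S=0.0000, hold=0.0000 ⇒ V=0.0000 continue | (k=8,j=7): S=221.0927, K−S=0.0000, hold=0.0000 ⇒ V=0.0000 continue | (k=8,j=8): S=273.0142, K−S=0.0000, hold=0.0000 ⇒ V=0.0000 continue  boundary S*=95.0892
step 7: (k=7,j=0): S=56.1183, K−S=63.5917, hold=63.0228 ⇒ V=63.5917 exercise | (k=7,j=1): S=69.2971, K−S=50.4129, hold=49.8817 ⇒ V=50.4129 exercise | (k=7,j=2): S=85.5709, K−S=34.1391, hold=33.6545 ⇒ V=34.1391 exercise | (k=7,j=3): S=105.6663, K−S=14.0437, hold=15.9700 ⇒ V=15.9700 continue | (k=7,j=4): S=130.4811, K−S=0.0000, hold=3.6219 ⇒ V=3.6219 continue | (k=7,j=5): S=161.1233, K−S=0.0000, hold=0.0000 ⇒ V=0.0000 continue | (k=7,j=6): S=198.9615, K−S=0.0000, hold=0.0000 ⇒ V=0.0000 continue | (k=7,j=7): S=245.6857, K−S=0.0000, hold=0.0000 ⇒ V=0.0000 continue  boundary S*=85.5709
step 6: (k=6,j=0): S=62.3605, K−S=57.3495, hold=56.7985 ⇒ V=57.3495 exercise | (k=6,j=1): S=77.0053, K−S=42.7047, hold=42.1956 ⇒ V=42.7047 exercise | (k=6,j=2): S=95.0892, K−S=24.6208, hold=25.0997 ⇒ V=25.0997 continue | (k=6,j=3): S=117.4200, K−S=2.2900, hold=9.8707 ⇒ V=9.8707 continue | (k=6,j=4): S=144.9949, K−S=0.0000, hold=1.8393 ⇒ V=1.8393 continue | (k=6,j=5): S=179.0456, K−S=0.0000, hold=0.0000 ⇒ V=0.0000 continue | (k=6,j=6): S=221.0927, K−S=0.0000, hold=0.0000 ⇒ V=0.0000 continue  boundary S*=77.0053
step 5: (k=5,j=0): S=69.2971, K−S=50.4129, hold=49.8817 ⇒ V=50.4129 exercise | (k=5,j=1): S=85.5709, K−S=34.1391, hold=33.8873 ⇒ V=34.1391 exercise | (k=5,j=2): S=105.6663, K−S=14.0437, hold=17.5445 ⇒ V=17.5445 continue | (k=5,j=3): S=130.4811, K−S=0.0000, hold=5.9068 ⇒ V=5.9068 continue | (k=5,j=4): S=161.1233, K−S=0.0000, hold=0.9341 ⇒ V=0.9341 continue | (k=5,j=5): S=198.9615, K−S=0.0000, hold=0.0000 ⇒ V=0.0000 continue  boundary S*=85.5709
step 4: (k=4,j=0): S=77.0053, K−S=42.7047, hold=42.1956 ⇒ V=42.7047 exercise | (k=4,j=1): S=95.0892, K−S=24.6208, hold=25.8650 ⇒ V=25.8650 continue | (k=4,j=2): S=117.4200, K−S=2.2900, hold=11.7809 ⇒ V=11.7809 continue | (k=4,j=3): S=144.9949, K−S=0.0000, hold=3.4537 ⇒ V=3.4537 continue | (k=4,j=4): S=179.0456, K−S=0.0000, hold=0.4744 ⇒ V=0.4744 continue  boundary S*=77.0053
step 3: (k=3,j=0): S=85.5709, K−S=34.1391, hold=34.2593 ⇒ V=34.2593 continue | (k=3,j=1): S=105.6663, K−S=14.0437, hold=18.8616 ⇒ V=18.8616 continue | (k=3,j=2): S=130.4811, K−S=0.0000, hold=7.6616 ⇒ V=7.6616 continue | (k=3,j=3): S=161.1233, K−S=0.0000, hold=1.9845 ⇒ V=1.9845 continue  boundary S*=-
step 2: (k=2,j=0): S=95.0892, K−S=24.6208, hold=26.5662 ⇒ V=26.5662 continue | (k=2,j=1): S=117.4200, K−S=2.2900, hold=13.3027 ⇒ V=13.3027 continue | (k=2,j=2): S=144.9949, K−S=0.0000, hold=4.8555 ⇒ V=4.8555 continue  boundary S*=-
step 1: (k=1,j=0): S=105.6663, K−S=14.0437, hold=19.9574 ⇒ V=19.9574 continue | (k=1,j=1): S=130.4811, K−S=0.0000, hold=9.1157 ⇒ V=9.1157 continue  boundary S*=-
step 0: (k=0,j=0): S=117.4200, K−S=2.2900, hold=14.5660 ⇒ V=14.5660 continue  boundary S*=-

price = 14.5660
boundary = - - - - 77.0053 85.5709 77.0053 85.5709 95.0892
tree:
14.5660
19.9574 9.1157
26.5662 13.3027 4.8555
34.2593 18.8616 7.6616 1.9845
42.7047 25.8650 11.7809 3.4537 0.4744
50.4129 34.1391 17.5445 5.9068 0.9341 0.0000
57.3495 42.7047 25.0997 9.8707 1.8393 0.0000 0.0000
63.5917 50.4129 34.1391 15.9700 3.6219 0.0000 0.0000 0.0000
69.2091 57.3495 42.7047 24.6208 7.1319 0.0000 0.0000 0.0000 0.0000
74.2642 63.5917 50.4129 34.1391 14.0437 0.0000 0.0000 0.0000 0.0000 0.0000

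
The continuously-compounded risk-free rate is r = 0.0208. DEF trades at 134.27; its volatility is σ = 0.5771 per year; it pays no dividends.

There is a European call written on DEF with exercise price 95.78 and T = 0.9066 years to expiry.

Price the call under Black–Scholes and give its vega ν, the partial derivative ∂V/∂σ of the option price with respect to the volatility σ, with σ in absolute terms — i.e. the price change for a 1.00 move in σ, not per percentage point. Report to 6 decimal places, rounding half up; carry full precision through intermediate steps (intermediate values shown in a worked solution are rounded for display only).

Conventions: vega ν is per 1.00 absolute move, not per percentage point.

price = 49.687520
ν = 33.287161

σ√T = 0.5771·√0.9066 = 0.549489
d₁ = (ln(S/K) + (r+σ²/2)T) / (σ√T) = (ln(134.27/95.78) + (0.0208+0.5771²/2)·0.9066) / 0.549489 = (0.337799 + 0.169826) / 0.549489 = 0.923813
d₂ = d₁ − σ√T = 0.923813 − 0.549489 = 0.374324
e^{−rT} = 0.981319
N(d₁) = 0.822208,  N(d₂) = 0.645918
Call price V = S·N(d₁) − K·e^{−rT}·N(d₂) = 110.397897 − 60.710376 = 49.687520
φ(d₁) = (1/√(2π))·e^{−d₁²/2} = 0.260369
ν = S·φ(d₁)·√T = 33.287161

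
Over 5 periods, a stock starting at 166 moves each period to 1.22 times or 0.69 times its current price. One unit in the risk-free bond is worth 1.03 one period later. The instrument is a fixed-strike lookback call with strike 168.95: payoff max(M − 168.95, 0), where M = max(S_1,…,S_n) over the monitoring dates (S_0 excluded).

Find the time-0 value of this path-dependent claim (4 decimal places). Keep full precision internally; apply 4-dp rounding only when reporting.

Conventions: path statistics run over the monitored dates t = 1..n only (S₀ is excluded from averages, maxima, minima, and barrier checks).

With p* = (R−d)/(u−d) = 0.6415, sum probability × payoff across the paths and divide by R^5.
Enumerate all 2^5 = 32 price paths (U = up ×1.22, D = down ×0.69); each path with k up-moves has probability p*^k·(1−p*)^(5−k).
DDDDD: M=114.5400, payoff=0.0000, prob=0.005921
UDDDD: M=202.5200, payoff=33.5700, prob=0.010595
DUDDD: M=139.7388, payoff=0.0000, prob=0.010595
UUDDD: M=247.0744, payoff=78.1244, prob=0.018960
DDUDD: M=114.5400, payoff=0.0000, prob=0.010595
UDUDD: M=202.5200, payoff=33.5700, prob=0.018960
DUUDD: M=170.4813, payoff=1.5313, prob=0.018960
UUUDD: M=301.4308, payoff=132.4808, prob=0.033928
DDDUD: M=114.5400, payoff=0.0000, prob=0.010595
UDDUD: M=202.5200, payoff=33.5700, prob=0.018960
DUDUD: M=139.7388, payoff=0.0000, prob=0.018960
UUDUD: M=247.0744, payoff=78.1244, prob=0.033928
DDUUD: M=117.6321, payoff=0.0000, prob=0.018960
UDUUD: M=207.9872, payoff=39.0372, prob=0.033928
DUUUD: M=207.9872, payoff=39.0372, prob=0.033928
UUUUD: M=367.7455, payoff=198.7955, prob=0.060714
DDDDU: M=114.5400, payoff=0.0000, prob=0.010595
UDDDU: M=202.5200, payoff=33.5700, prob=0.018960
DUDDU: M=139.7388, payoff=0.0000, prob=0.018960
UUDDU: M=247.0744, payoff=78.1244, prob=0.033928
DDUDU: M=114.5400, payoff=0.0000, prob=0.018960
UDUDU: M=202.5200, payoff=33.5700, prob=0.033928
DUUDU: M=170.4813, payoff=1.5313, prob=0.033928
UUUDU: M=301.4308, payoff=132.4808, prob=0.060714
DDDUU: M=114.5400, payoff=0.0000, prob=0.018960
UDDUU: M=202.5200, payoff=33.5700, prob=0.033928
DUDUU: M=143.5112, payoff=0.0000, prob=0.033928
UUDUU: M=253.7444, payoff=84.7944, prob=0.060714
DDUUU: M=143.5112, payoff=0.0000, prob=0.033928
UDUUU: M=253.7444, payoff=84.7944, prob=0.060714
DUUUU: M=253.7444, payoff=84.7944, prob=0.060714
UUUUU: M=448.6496, payoff=279.6996, prob=0.108646
Price = Σ prob·payoff / R^5 = 84.496616 / 1.159274 = 72.8875

price = 72.8875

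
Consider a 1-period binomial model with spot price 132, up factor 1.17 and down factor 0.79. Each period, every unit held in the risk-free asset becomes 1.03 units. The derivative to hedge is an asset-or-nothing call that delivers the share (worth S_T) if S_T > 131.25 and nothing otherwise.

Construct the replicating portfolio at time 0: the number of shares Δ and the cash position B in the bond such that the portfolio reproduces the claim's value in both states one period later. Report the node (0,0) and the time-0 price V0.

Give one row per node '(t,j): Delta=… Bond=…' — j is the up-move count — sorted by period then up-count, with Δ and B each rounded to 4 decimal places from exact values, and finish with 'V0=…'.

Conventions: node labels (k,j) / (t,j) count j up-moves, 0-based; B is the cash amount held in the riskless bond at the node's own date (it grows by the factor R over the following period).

(0,0): Delta=3.0789 Bond=-311.7210
V0=94.7001

No-arbitrage ⇒ martingale measure with p* = (R−d)/(u−d) = 0.6316.
At maturity the claim pays: V(1,0)=0.0000, V(1,1)=154.4400
  t=0,j=0: stock 132.0000 → up 154.4400 (V=154.4400), down 104.2800 (V=0.0000). Price 94.7001; hedge Δ=3.0789, bond B=-311.7210.
As a check, the time-0 holding Δ(0,0)·S0 + B(0,0) comes to 94.7001 — exactly V0.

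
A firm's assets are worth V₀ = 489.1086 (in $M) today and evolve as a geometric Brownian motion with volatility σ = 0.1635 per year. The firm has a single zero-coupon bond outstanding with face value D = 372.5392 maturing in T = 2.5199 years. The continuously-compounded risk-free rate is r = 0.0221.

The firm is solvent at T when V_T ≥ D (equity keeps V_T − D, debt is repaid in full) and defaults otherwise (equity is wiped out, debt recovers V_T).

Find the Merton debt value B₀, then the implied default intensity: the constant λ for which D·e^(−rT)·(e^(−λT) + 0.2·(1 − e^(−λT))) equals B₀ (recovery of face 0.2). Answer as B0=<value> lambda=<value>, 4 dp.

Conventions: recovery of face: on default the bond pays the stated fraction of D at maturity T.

B0=347.0914 lambda=0.0075

With assets at 489.1086 and a single debt payment of 372.5392 at 2.5199 years:
d₁ = [ln(V₀/D) + (r + σ²/2)T] / (σ√T)
   = [ln(489.1086/372.5392) + (0.0221 + 0.5·0.1635²)·2.5199] / (0.1635·√2.5199)
   = [0.272242 + 0.089371] / 0.259543 = 1.393269
d₂ = d₁ − σ√T = 1.393269 − 0.259543 = 1.133726
N(d₁) = 0.918231,  N(d₂) = 0.871545,  e^(−rT) = 0.945832
E₀ = V₀·N(d₁) − D·e^(−rT)·N(d₂)
   = 489.1086·0.918231 − 372.5392·0.945832·0.871545 = 142.017163
B₀ = V₀ − E₀ = 489.1086 − 142.017163 = 347.091437
e^(−λT) = (B₀·e^(rT)/D − 0.2)/(1 − 0.2) = (347.0914·1.057270/372.5392 − 0.2)/0.8 = 0.98131071
λ = −ln(0.98131071)/2.5199 = 0.007487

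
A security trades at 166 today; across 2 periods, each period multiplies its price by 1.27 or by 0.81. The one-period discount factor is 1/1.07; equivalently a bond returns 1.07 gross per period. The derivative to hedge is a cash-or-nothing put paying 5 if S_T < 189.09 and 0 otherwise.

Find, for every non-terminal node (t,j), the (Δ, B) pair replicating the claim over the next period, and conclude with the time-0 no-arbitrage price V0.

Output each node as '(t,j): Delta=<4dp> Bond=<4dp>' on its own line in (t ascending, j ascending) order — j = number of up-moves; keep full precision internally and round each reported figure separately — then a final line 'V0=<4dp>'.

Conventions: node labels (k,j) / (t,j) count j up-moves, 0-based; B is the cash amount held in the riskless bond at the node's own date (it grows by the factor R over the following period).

Under the risk-neutral measure, an up-move has probability p* = (R−d)/(u−d) = 0.5652 and values discount at R = 1.07.
At maturity the claim pays: V(2,0)=5.0000, V(2,1)=5.0000, V(2,2)=0.0000
(1,0): S=134.4600. Δ = (V_up−V_dn)/(S_up−S_dn) = (5.0000−5.0000)/(170.7642−108.9126) = 0.0000. V = [p*·5.0000 + (1−p*)·5.0000]/1.07 = 4.6729. B = V − Δ·S = 4.6729.
(1,1): S=210.8200. Δ = (V_up−V_dn)/(S_up−S_dn) = (0.0000−5.0000)/(267.7414−170.7642) = -0.0516. V = [p*·0.0000 + (1−p*)·5.0000]/1.07 = 2.0317. B = V − Δ·S = 12.9013.
(0,0): S=166.0000. Δ = (V_up−V_dn)/(S_up−S_dn) = (2.0317−4.6729)/(210.8200−134.4600) = -0.0346. V = [p*·2.0317 + (1−p*)·4.6729]/1.07 = 2.9720. B = V − Δ·S = 8.7137.
Sanity check at the root: Δ(0,0)·S0 + B(0,0) reproduces V0 = 2.9720.

(0,0): Delta=-0.0346 Bond=8.7137
(1,0): Delta=0.0000 Bond=4.6729
(1,1): Delta=-0.0516 Bond=12.9013
V0=2.9720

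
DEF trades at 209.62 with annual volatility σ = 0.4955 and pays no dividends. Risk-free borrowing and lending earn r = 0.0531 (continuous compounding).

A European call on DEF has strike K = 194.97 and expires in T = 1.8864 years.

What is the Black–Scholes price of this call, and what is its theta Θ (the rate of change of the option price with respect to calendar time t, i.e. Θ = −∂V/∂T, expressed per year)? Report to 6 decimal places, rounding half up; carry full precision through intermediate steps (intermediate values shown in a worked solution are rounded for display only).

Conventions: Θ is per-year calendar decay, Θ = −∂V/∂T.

σ√T = 0.4955·√1.8864 = 0.680551
d₁ = (ln(S/K) + (r+σ²/2)T) / (σ√T) = (ln(209.62/194.97) + (0.0531+0.4955²/2)·1.8864) / 0.680551 = (0.072451 + 0.331743) / 0.680551 = 0.593921
d₂ = d₁ − σ√T = 0.593921 − 0.680551 = -0.086630
e^{−rT} = 0.904686
N(d₁) = 0.723717,  N(d₂) = 0.465483
Call price V = S·N(d₁) − K·e^{−rT}·N(d₂) = 151.705646 − 82.104896 = 69.600750
φ(d₁) = (1/√(2π))·e^{−d₁²/2} = 0.334436
Θ = −S·φ(d₁)·σ/(2√T) − r·K·e^{−rT}·N(d₂) = −12.645693 − 4.359770 = -17.005463

price = 69.600750
Θ = -17.005463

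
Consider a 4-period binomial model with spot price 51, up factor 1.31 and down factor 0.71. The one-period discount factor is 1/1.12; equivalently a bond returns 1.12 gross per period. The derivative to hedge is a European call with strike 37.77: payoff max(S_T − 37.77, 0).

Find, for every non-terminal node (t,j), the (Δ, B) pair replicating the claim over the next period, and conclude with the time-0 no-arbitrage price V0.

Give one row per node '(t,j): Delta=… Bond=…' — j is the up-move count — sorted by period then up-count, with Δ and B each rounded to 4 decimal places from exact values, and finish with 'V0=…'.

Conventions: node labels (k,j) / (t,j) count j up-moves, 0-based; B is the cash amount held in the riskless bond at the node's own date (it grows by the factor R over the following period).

Under the risk-neutral measure, an up-move has probability p* = (R−d)/(u−d) = 0.6833 and values discount at R = 1.12.
Payoffs at expiry: V(4,0)=0.0000, V(4,1)=0.0000, V(4,2)=6.3494, V(4,3)=43.6334, V(4,4)=112.4250
Node (3,0) S=18.2535: V=(p*·0.0000+(1−p*)·0.0000)/1.12=0.0000; Δ=(0.0000−0.0000)/(23.9120−12.9600)=0.0000; B=V−Δ·S=0.0000
Node (3,1) S=33.6789: V=(p*·6.3494+(1−p*)·0.0000)/1.12=3.8739; Δ=(6.3494−0.0000)/(44.1194−23.9120)=0.3142; B=V−Δ·S=-6.7084
Node (3,2) S=62.1400: V=(p*·43.6334+(1−p*)·6.3494)/1.12=28.4168; Δ=(43.6334−6.3494)/(81.4034−44.1194)=1.0000; B=V−Δ·S=-33.7232
Node (3,3) S=114.6526: V=(p*·112.4250+(1−p*)·43.6334)/1.12=80.9294; Δ=(112.4250−43.6334)/(150.1950−81.4034)=1.0000; B=V−Δ·S=-33.7232
Node (2,0) S=25.7091: V=(p*·3.8739+(1−p*)·0.0000)/1.12=2.3635; Δ=(3.8739−0.0000)/(33.6789−18.2535)=0.2511; B=V−Δ·S=-4.0929
Node (2,1) S=47.4351: V=(p*·28.4168+(1−p*)·3.8739)/1.12=18.4329; Δ=(28.4168−3.8739)/(62.1400−33.6789)=0.8623; B=V−Δ·S=-22.4719
Node (2,2) S=87.5211: V=(p*·80.9294+(1−p*)·28.4168)/1.12=57.4111; Δ=(80.9294−28.4168)/(114.6526−62.1400)=1.0000; B=V−Δ·S=-30.1100
Node (1,0) S=36.2100: V=(p*·18.4329+(1−p*)·2.3635)/1.12=11.9145; Δ=(18.4329−2.3635)/(47.4351−25.7091)=0.7396; B=V−Δ·S=-14.8678
Node (1,1) S=66.8100: V=(p*·57.4111+(1−p*)·18.4329)/1.12=40.2393; Δ=(57.4111−18.4329)/(87.5211−47.4351)=0.9724; B=V−Δ·S=-24.7244
Node (0,0) S=51.0000: V=(p*·40.2393+(1−p*)·11.9145)/1.12=27.9194; Δ=(40.2393−11.9145)/(66.8100−36.2100)=0.9256; B=V−Δ·S=-19.2885
As a check, the time-0 holding Δ(0,0)·S0 + B(0,0) comes to 27.9194 — exactly V0.

(0,0): Delta=0.9256 Bond=-19.2885
(1,0): Delta=0.7396 Bond=-14.8678
(1,1): Delta=0.9724 Bond=-24.7244
(2,0): Delta=0.2511 Bond=-4.0929
(2,1): Delta=0.8623 Bond=-22.4719
(2,2): Delta=1.0000 Bond=-30.1100
(3,0): Delta=0.0000 Bond=0.0000
(3,1): Delta=0.3142 Bond=-6.7084
(3,2): Delta=1.0000 Bond=-33.7232
(3,3): Delta=1.0000 Bond=-33.7232
V0=27.9194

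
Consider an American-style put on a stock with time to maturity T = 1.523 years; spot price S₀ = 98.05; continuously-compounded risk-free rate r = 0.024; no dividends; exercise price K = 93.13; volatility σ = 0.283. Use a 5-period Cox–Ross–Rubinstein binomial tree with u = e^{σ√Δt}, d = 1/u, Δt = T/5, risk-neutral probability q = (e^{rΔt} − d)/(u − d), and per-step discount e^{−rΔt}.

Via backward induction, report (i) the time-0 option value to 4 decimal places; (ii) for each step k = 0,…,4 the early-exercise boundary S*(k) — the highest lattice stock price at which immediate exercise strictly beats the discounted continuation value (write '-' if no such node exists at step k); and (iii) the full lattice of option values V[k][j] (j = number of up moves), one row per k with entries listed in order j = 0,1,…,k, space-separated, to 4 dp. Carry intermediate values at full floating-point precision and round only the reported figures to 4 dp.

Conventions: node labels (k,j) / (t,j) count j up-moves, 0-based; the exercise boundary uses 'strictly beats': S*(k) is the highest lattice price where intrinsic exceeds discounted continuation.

Δt=0.30460  u=1.16905  d=0.85540  q=0.48442  discount=0.99272
step 5 (expiry): payoffs max(K−S,0) = 48.2258 31.7607 9.2583 0.0000 0.0000 0.0000
step 4: (k=4,j=0): S=52.4951, K−S=40.6349, hold=39.9565 ⇒ V=40.6349 exercise | (k=4,j=1): S=71.7436, K−S=21.3864, hold=20.7080 ⇒ V=21.3864 exercise | (k=4,j=2): S=98.0500, K−S=0.0000, hold=4.7386 ⇒ V=4.7386 continue | (k=4,j=3): S=134.0022, K−S=0.0000, hold=0.0000 ⇒ V=0.0000 continue | (k=4,j=4): S=183.1371, K−S=0.0000, hold=0.0000 ⇒ V=0.0000 continue  boundary S*=71.7436
step 3: (k=3,j=0): S=61.3693, K−S=31.7607, hold=31.0824 ⇒ V=31.7607 exercise | (k=3,j=1): S=83.8717, K−S=9.2583, hold=13.2247 ⇒ V=13.2247 continue | (k=3,j=2): S=114.6251, K−S=0.0000, hold=2.4253 ⇒ V=2.4253 continue | (k=3,j=3): S=156.6549, K−S=0.0000, hold=0.0000 ⇒ V=0.0000 continue  boundary S*=61.3693
step 2: (k=2,j=0): S=71.7436, K−S=21.3864, hold=22.6155 ⇒ V=22.6155 continue | (k=2,j=1): S=98.0500, K−S=0.0000, hold=7.9350 ⇒ V=7.9350 continue | (k=2,j=2): S=134.0022, K−S=0.0000, hold=1.2413 ⇒ V=1.2413 continue  boundary S*=-
step 1: (k=1,j=0): S=83.8717, K−S=9.2583, hold=15.3910 ⇒ V=15.3910 continue | (k=1,j=1): S=114.6251, K−S=0.0000, hold=4.6582 ⇒ V=4.6582 continue  boundary S*=-
step 0: (k=0,j=0): S=98.0500, K−S=0.0000, hold=10.1175 ⇒ V=10.1175 continue  boundary S*=-

price = 10.1175
boundary = - - - 61.3693 71.7436
tree:
10.1175
15.3910 4.6582
22.6155 7.9350 1.2413
31.7607 13.2247 2.4253 0.0000
40.6349 21.3864 4.7386 0.0000 0.0000
48.2258 31.7607 9.2583 0.0000 0.0000 0.0000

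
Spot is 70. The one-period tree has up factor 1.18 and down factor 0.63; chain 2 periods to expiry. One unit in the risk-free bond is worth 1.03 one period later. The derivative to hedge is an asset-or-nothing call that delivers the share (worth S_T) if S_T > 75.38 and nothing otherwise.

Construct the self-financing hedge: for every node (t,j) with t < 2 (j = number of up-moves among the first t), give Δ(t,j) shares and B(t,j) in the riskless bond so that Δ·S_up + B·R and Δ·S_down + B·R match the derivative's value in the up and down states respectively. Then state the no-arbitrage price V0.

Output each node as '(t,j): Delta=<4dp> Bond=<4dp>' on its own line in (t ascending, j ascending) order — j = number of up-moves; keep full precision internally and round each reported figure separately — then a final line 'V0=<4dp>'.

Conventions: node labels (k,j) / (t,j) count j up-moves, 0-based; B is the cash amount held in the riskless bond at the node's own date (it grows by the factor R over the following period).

No-arbitrage ⇒ martingale measure with p* = (R−d)/(u−d) = 0.7273.
Expiry values: V(2,0)=0.0000, V(2,1)=0.0000, V(2,2)=97.4680
(1,0): S=44.1000. Δ = (V_up−V_dn)/(S_up−S_dn) = (0.0000−0.0000)/(52.0380−27.7830) = 0.0000. V = [p*·0.0000 + (1−p*)·0.0000]/1.03 = 0.0000. B = V − Δ·S = 0.0000.
(1,1): S=82.6000. Δ = (V_up−V_dn)/(S_up−S_dn) = (97.4680−0.0000)/(97.4680−52.0380) = 2.1455. V = [p*·97.4680 + (1−p*)·0.0000]/1.03 = 68.8212. B = V − Δ·S = -108.3934.
(0,0): S=70.0000. Δ = (V_up−V_dn)/(S_up−S_dn) = (68.8212−0.0000)/(82.6000−44.1000) = 1.7876. V = [p*·68.8212 + (1−p*)·0.0000]/1.03 = 48.5940. B = V − Δ·S = -76.5355.
Verification: the root portfolio costs Δ(0,0)·S0 + B(0,0) = 48.5940, matching V0.

(0,0): Delta=1.7876 Bond=-76.5355
(1,0): Delta=0.0000 Bond=0.0000
(1,1): Delta=2.1455 Bond=-108.3934
V0=48.5940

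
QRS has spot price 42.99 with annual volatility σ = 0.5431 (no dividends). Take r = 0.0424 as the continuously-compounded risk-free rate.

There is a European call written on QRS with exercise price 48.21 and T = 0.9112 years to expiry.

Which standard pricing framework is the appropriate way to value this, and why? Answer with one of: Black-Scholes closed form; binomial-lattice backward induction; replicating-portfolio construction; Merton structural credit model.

Key observation: the instrument is a plain European call (strike 48.21) on a lognormal asset; the exact continuous-time formula applies directly.

framework: Black-Scholes closed form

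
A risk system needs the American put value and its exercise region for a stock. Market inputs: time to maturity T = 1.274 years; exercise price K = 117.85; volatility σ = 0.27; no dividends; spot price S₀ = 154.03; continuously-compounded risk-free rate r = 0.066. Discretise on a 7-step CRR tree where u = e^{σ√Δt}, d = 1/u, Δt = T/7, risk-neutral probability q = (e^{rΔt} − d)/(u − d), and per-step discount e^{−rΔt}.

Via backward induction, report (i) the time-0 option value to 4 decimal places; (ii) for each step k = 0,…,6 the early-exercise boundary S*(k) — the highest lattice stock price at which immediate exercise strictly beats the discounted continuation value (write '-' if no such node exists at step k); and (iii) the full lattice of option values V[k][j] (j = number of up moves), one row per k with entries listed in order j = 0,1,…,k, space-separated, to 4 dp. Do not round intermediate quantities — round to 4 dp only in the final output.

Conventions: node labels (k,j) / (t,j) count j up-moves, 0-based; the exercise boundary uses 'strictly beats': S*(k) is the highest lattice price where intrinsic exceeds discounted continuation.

Δt=0.18200, u=1.12208, d=0.89120, q=0.52358, disc=e^(-rΔt)=0.98806
k=7 terminal: V=max(K-S,0) → 49.0746 31.2571 8.8237 0.0000 0.0000 0.0000 0.0000 0.0000
k=6: j=0 S=77.1716 intr=40.6784 cont=39.2712 V=40.6784[EX]; j=1 S=97.1643 intr=20.6857 cont=19.2785 V=20.6857[EX]; j=2 S=122.3365 intr=0.0000 cont=4.1536 V=4.1536[hold]; j=3 S=154.0300 intr=0.0000 cont=0.0000 V=0.0000[hold]; j=4 S=193.9343 intr=0.0000 cont=0.0000 V=0.0000[hold]; j=5 S=244.1765 intr=0.0000 cont=0.0000 V=0.0000[hold]; j=6 S=307.4348 intr=0.0000 cont=0.0000 V=0.0000[hold]  S*(6)=97.1643
k=5: j=0 S=86.5929 intr=31.2571 cont=29.8500 V=31.2571[EX]; j=1 S=109.0263 intr=8.8237 cont=11.8862 V=11.8862[hold]; j=2 S=137.2716 intr=0.0000 cont=1.9553 V=1.9553[hold]; j=3 S=172.8343 intr=0.0000 cont=0.0000 V=0.0000[hold]; j=4 S=217.6102 intr=0.0000 cont=0.0000 V=0.0000[hold]; j=5 S=273.9860 intr=0.0000 cont=0.0000 V=0.0000[hold]  S*(5)=86.5929
k=4: j=0 S=97.1643 intr=20.6857 cont=20.8629 V=20.8629[hold]; j=1 S=122.3365 intr=0.0000 cont=6.6068 V=6.6068[hold]; j=2 S=154.0300 intr=0.0000 cont=0.9204 V=0.9204[hold]; j=3 S=193.9343 intr=0.0000 cont=0.0000 V=0.0000[hold]; j=4 S=244.1765 intr=0.0000 cont=0.0000 V=0.0000[hold]  S*(4)=-
k=3: j=0 S=109.0263 intr=8.8237 cont=13.2388 V=13.2388[hold]; j=1 S=137.2716 intr=0.0000 cont=3.5862 V=3.5862[hold]; j=2 S=172.8343 intr=0.0000 cont=0.4333 V=0.4333[hold]; j=3 S=217.6102 intr=0.0000 cont=0.0000 V=0.0000[hold]  S*(3)=-
k=2: j=0 S=122.3365 intr=0.0000 cont=8.0872 V=8.0872[hold]; j=1 S=154.0300 intr=0.0000 cont=1.9123 V=1.9123[hold]; j=2 S=193.9343 intr=0.0000 cont=0.2040 V=0.2040[hold]  S*(2)=-
k=1: j=0 S=137.2716 intr=0.0000 cont=4.7962 V=4.7962[hold]; j=1 S=172.8343 intr=0.0000 cont=1.0057 V=1.0057[hold]  S*(1)=-
k=0: j=0 S=154.0300 intr=0.0000 cont=2.7780 V=2.7780[hold]  S*(0)=-

price = 2.7780
boundary = - - - - - 86.5929 97.1643
tree:
2.7780
4.7962 1.0057
8.0872 1.9123 0.2040
13.2388 3.5862 0.4333 0.0000
20.8629 6.6068 0.9204 0.0000 0.0000
31.2571 11.8862 1.9553 0.0000 0.0000 0.0000
40.6784 20.6857 4.1536 0.0000 0.0000 0.0000 0.0000
49.0746 31.2571 8.8237 0.0000 0.0000 0.0000 0.0000 0.0000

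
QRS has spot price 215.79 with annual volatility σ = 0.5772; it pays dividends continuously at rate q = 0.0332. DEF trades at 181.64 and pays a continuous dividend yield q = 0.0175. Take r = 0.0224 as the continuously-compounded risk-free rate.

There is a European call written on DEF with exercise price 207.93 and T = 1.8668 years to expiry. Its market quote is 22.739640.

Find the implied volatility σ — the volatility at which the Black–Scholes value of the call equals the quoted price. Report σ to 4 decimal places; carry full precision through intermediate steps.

At σ = 0.3280 the Black–Scholes value reproduces the quote:
σ√T = 0.328·√1.8668 = 0.448149
d₁ = (ln(S/K) + (r−q+σ²/2)T) / (σ√T) = (ln(181.64/207.93) + (0.0224−0.0175+0.328²/2)·1.8668) / 0.448149 = (-0.135175 + 0.109566) / 0.448149 = -0.057143
d₂ = d₁ − σ√T = -0.057143 − 0.448149 = -0.505292
e^{−rT} = 0.959046
e^{−qT} = 0.967859
N(d₁) = 0.477216,  N(d₂) = 0.306677
V = S·e^{−qT}·N(d₁) − K·e^{−rT}·N(d₂) = 83.895416 − 61.155776 = 22.739640 (equal to the quote); since ∂V/∂σ > 0 for all σ, the implied volatility is unique

sigma = 0.3280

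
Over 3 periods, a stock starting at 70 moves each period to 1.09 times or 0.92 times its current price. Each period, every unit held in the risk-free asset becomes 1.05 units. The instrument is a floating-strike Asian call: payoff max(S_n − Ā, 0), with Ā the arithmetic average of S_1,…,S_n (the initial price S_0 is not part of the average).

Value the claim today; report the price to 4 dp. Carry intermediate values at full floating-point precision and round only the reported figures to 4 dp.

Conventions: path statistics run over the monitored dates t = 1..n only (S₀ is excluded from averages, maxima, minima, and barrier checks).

Under the martingale measure an up-move has probability p* = 0.7647; value the claim as the probability-weighted average of per-path payoffs, discounted 3 periods at R = 1.05.
Enumerate all 2^3 = 8 price paths (U = up ×1.09, D = down ×0.92); each path with k up-moves has probability p*^k·(1−p*)^(3−k).
DDD: Ā=59.3854, payoff=0.0000, prob=0.013027
UDD: Ā=70.3588, payoff=0.0000, prob=0.042337
DUD: Ā=66.3921, payoff=0.0000, prob=0.042337
UUD: Ā=78.6602, payoff=0.0000, prob=0.137594
DDU: Ā=62.7428, payoff=1.8375, prob=0.042337
UDU: Ā=74.3365, payoff=2.1771, prob=0.137594
DUU: Ā=70.3699, payoff=6.1438, prob=0.137594
UUU: Ā=83.3730, payoff=7.2790, prob=0.447181
Price = Σ prob·payoff / R^3 = 4.477735 / 1.157625 = 3.8680

price = 3.8680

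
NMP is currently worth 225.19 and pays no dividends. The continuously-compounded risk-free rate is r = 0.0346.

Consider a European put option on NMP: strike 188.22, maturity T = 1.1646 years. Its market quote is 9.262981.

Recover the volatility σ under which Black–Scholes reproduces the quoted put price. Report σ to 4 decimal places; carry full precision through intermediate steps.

At σ = 0.2949 the Black–Scholes value reproduces the quote:
σ√T = 0.2949·√1.1646 = 0.318246
d₁ = (ln(S/K) + (r+σ²/2)T) / (σ√T) = (ln(225.19/188.22) + (0.0346+0.2949²/2)·1.1646) / 0.318246 = (0.179333 + 0.090935) / 0.318246 = 0.849243
d₂ = d₁ − σ√T = 0.849243 − 0.318246 = 0.530997
e^{−rT} = 0.960506
N(−d₁) = 0.197873,  N(−d₂) = 0.297710
V = K·e^{−rT}·N(−d₂) − S·N(−d₁) = 53.821983 − 44.559002 = 9.262981 (the quoted price), and the Black–Scholes price is strictly increasing in σ, so σ is unique

sigma = 0.2949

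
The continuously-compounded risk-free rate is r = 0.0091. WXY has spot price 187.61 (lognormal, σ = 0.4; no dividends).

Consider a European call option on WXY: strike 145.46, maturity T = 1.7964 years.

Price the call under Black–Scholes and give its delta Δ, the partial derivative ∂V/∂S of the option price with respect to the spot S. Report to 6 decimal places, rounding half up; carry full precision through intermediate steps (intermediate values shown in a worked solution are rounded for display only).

price = 61.431957
Δ = 0.780296

σ√T = 0.4·√1.7964 = 0.536119
d₁ = (ln(S/K) + (r+σ²/2)T) / (σ√T) = (ln(187.61/145.46) + (0.0091+0.4²/2)·1.7964) / 0.536119 = (0.254464 + 0.160059) / 0.536119 = 0.773192
d₂ = d₁ − σ√T = 0.773192 − 0.536119 = 0.237073
e^{−rT} = 0.983786
N(d₁) = 0.780296,  N(d₂) = 0.593700
Call price V = S·N(d₁) − K·e^{−rT}·N(d₂) = 146.391284 − 84.959327 = 61.431957
Δ = N(d₁) = 0.780296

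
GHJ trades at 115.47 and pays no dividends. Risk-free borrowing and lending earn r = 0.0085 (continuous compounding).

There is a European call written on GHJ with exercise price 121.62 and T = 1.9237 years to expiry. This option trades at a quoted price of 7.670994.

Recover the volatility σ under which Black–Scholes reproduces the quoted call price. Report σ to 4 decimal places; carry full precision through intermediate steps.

At σ = 0.1481 the Black–Scholes value reproduces the quote:
σ√T = 0.1481·√1.9237 = 0.205411
d₁ = (ln(S/K) + (r+σ²/2)T) / (σ√T) = (ln(115.47/121.62) + (0.0085+0.1481²/2)·1.9237) / 0.205411 = (-0.051891 + 0.037448) / 0.205411 = -0.070310
d₂ = d₁ − σ√T = -0.070310 − 0.205411 = -0.275721
e^{−rT} = 0.983782
N(d₁) = 0.471974,  N(d₂) = 0.391381
V = S·N(d₁) − K·e^{−rT}·N(d₂) = 54.498791 − 46.827797 = 7.670994 (equal to the quote); since ∂V/∂σ > 0 for all σ, the implied volatility is unique

sigma = 0.1481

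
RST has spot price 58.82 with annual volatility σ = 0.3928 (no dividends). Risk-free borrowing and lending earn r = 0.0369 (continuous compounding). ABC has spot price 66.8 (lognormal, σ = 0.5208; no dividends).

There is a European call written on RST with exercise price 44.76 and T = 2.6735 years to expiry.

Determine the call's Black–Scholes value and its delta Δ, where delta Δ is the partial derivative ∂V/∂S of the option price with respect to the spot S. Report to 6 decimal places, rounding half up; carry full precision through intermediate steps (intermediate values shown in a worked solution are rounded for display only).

price = 23.591720
Δ = 0.815954

σ√T = 0.3928·√2.6735 = 0.642261
d₁ = (ln(S/K) + (r+σ²/2)T) / (σ√T) = (ln(58.82/44.76) + (0.0369+0.3928²/2)·2.6735) / 0.642261 = (0.273167 + 0.304902) / 0.642261 = 0.900053
d₂ = d₁ − σ√T = 0.900053 − 0.642261 = 0.257792
e^{−rT} = 0.906058
N(d₁) = 0.815954,  N(d₂) = 0.601716
Call price V = S·N(d₁) − K·e^{−rT}·N(d₂) = 47.994409 − 24.402689 = 23.591720
Δ = N(d₁) = 0.815954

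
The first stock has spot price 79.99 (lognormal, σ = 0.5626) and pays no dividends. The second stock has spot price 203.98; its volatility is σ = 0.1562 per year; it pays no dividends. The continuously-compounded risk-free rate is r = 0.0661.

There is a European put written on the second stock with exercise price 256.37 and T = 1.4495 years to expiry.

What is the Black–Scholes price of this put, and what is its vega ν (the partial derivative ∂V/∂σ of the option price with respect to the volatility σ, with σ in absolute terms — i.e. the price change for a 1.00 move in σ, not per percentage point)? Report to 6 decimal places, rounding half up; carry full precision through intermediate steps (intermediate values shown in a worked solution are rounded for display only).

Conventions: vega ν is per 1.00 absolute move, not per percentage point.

σ√T = 0.1562·√1.4495 = 0.188057
d₁ = (ln(S/K) + (r+σ²/2)T) / (σ√T) = (ln(203.98/256.37) + (0.0661+0.1562²/2)·1.4495) / 0.188057 = (-0.228600 + 0.113495) / 0.188057 = -0.612074
d₂ = d₁ − σ√T = -0.612074 − 0.188057 = -0.800132
e^{−rT} = 0.908635
N(−d₁) = 0.729756,  N(−d₂) = 0.788183
Put price V = K·e^{−rT}·N(−d₂) − S·N(−d₁) = 183.604586 − 148.855575 = 34.749012
φ(d₁) = (1/√(2π))·e^{−d₁²/2} = 0.330795
ν = S·φ(d₁)·√T = 81.237358

price = 34.749012
ν = 81.237358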